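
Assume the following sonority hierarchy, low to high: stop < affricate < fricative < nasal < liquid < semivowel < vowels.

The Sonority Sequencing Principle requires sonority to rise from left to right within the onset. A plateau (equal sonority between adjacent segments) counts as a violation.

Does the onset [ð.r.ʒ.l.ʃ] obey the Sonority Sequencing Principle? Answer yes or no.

no

/ð/ — fricative, sonority 3.
/r/ — liquid, sonority 5.
/ʒ/ — fricative, sonority 3.
/l/ — liquid, sonority 5.
/ʃ/ — fricative, sonority 3.
The profile is 3-5-3-5-3. Between /r/ (5) and /ʒ/ (3) sonority does not rise, so the cluster violates the SSP.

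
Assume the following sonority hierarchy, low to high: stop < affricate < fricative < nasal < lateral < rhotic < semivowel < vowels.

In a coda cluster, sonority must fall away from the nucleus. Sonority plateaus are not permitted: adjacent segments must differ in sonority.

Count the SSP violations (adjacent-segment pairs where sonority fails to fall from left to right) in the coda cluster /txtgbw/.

4

/t/: stop = 1.
/x/: fricative = 3.
/t/: stop = 1.
/g/: stop = 1.
/b/: stop = 1.
/w/: semivowel = 7.
/t/→/x/: 1→3 (does not fall) — violation.
/x/→/t/: 3→1 (falls) — ok.
/t/→/g/: 1→1 (plateau) — violation.
/g/→/b/: 1→1 (plateau) — violation.
/b/→/w/: 1→7 (does not fall) — violation.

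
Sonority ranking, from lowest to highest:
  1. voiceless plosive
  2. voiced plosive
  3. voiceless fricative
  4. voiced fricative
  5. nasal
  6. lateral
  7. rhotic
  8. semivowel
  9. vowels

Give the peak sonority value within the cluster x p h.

3

/x/ is a voiceless fricative (sonority 3).
/p/ is a voiceless plosive (sonority 1).
/h/ is a voiceless fricative (sonority 3).
The maximum is 3.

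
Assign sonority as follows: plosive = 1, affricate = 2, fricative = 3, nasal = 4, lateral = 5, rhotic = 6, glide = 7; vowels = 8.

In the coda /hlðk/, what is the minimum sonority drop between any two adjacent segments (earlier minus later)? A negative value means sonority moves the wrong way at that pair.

-2

/h/: fricative = 3.
/l/: lateral = 5.
/ð/: fricative = 3.
/k/: plosive = 1.
/h/→/l/: change -2.
/l/→/ð/: change +2.
/ð/→/k/: change +2.
Minimum = -2.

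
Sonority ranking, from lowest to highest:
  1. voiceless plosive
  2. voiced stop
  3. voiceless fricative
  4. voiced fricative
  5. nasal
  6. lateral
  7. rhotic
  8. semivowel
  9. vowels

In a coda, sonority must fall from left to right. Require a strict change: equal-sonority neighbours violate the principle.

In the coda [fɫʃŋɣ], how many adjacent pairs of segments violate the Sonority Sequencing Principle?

2

/f/: voiceless fricative = 3.
/ɫ/: lateral = 6.
/ʃ/: voiceless fricative = 3.
/ŋ/: nasal = 5.
/ɣ/: voiced fricative = 4.
/f/→/ɫ/: 3→6 (does not fall) — violation.
/ɫ/→/ʃ/: 6→3 (falls) — ok.
/ʃ/→/ŋ/: 3→5 (does not fall) — violation.
/ŋ/→/ɣ/: 5→4 (falls) — ok.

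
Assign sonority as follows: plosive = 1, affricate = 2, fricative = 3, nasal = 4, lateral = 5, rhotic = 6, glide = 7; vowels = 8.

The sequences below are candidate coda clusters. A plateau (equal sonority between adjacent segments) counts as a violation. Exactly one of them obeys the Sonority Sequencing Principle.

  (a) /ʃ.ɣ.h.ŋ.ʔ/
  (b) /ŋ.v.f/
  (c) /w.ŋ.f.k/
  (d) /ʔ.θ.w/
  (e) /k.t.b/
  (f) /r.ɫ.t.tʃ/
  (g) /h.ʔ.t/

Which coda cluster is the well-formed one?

c

(a) 3-3-3-4-1 → violates
(b) 4-3-3 → violates
(c) 7-4-3-1 → obeys
(d) 1-3-7 → violates
(e) 1-1-1 → violates
(f) 6-5-1-2 → violates
(g) 3-1-1 → violates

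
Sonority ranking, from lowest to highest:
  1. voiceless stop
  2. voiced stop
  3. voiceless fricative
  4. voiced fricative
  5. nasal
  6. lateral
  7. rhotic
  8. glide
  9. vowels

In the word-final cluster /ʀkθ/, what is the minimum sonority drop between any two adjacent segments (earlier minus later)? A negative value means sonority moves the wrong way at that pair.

-2

/ʀ/ is a rhotic (sonority 7).
/k/ is a voiceless stop (sonority 1).
/θ/ is a voiceless fricative (sonority 3).
/ʀ/→/k/: change +6.
/k/→/θ/: change -2.
Minimum = -2.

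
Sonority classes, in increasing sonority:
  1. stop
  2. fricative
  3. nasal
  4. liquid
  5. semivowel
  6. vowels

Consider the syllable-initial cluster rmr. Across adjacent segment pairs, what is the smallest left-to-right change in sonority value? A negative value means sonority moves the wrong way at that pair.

/r/ is a liquid (sonority 4).
/m/ is a nasal (sonority 3).
/r/ is a liquid (sonority 4).
/r/→/m/: change -1.
/m/→/r/: change +1.
Minimum = -1.

-1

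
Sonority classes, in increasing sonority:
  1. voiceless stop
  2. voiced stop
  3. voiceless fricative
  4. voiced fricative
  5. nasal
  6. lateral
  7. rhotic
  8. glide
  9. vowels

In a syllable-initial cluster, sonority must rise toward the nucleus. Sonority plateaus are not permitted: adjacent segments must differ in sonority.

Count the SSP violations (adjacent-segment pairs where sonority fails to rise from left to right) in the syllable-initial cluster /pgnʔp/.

/p/ is a voiceless stop (sonority 1).
/g/ is a voiced stop (sonority 2).
/n/ is a nasal (sonority 5).
/ʔ/ is a voiceless stop (sonority 1).
/p/ is a voiceless stop (sonority 1).
/p/→/g/: 1→2 (rises) — ok.
/g/→/n/: 2→5 (rises) — ok.
/n/→/ʔ/: 5→1 (does not rise) — violation.
/ʔ/→/p/: 1→1 (plateau) — violation.

2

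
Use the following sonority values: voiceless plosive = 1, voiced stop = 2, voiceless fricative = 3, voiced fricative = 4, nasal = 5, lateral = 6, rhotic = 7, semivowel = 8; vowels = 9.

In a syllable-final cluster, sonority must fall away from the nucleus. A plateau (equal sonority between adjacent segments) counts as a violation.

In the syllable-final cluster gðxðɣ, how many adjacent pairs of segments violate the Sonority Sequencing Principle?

3

/g/ is a voiced stop (sonority 2).
/ð/ is a voiced fricative (sonority 4).
/x/ is a voiceless fricative (sonority 3).
/ð/ is a voiced fricative (sonority 4).
/ɣ/ is a voiced fricative (sonority 4).
/g/→/ð/: 2→4 (does not fall) — violation.
/ð/→/x/: 4→3 (falls) — ok.
/x/→/ð/: 3→4 (does not fall) — violation.
/ð/→/ɣ/: 4→4 (plateau) — violation.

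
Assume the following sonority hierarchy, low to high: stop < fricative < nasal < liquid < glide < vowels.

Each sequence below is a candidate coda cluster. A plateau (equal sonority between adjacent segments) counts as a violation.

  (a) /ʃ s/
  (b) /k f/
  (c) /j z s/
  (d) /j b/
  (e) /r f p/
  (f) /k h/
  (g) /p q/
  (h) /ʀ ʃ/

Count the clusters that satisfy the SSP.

3

(a) 2-2 → violates
(b) 1-2 → violates
(c) 5-2-2 → violates
(d) 5-1 → obeys
(e) 4-2-1 → obeys
(f) 1-2 → violates
(g) 1-1 → violates
(h) 4-2 → obeys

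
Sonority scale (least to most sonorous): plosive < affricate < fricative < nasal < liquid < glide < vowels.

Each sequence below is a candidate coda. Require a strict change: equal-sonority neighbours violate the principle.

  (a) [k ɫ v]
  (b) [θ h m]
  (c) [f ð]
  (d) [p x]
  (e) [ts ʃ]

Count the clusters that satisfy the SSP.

0

(a) [k ɫ v]: profile 1-5-3 — violates.
(b) [θ h m]: profile 3-3-4 — violates.
(c) [f ð]: profile 3-3 — violates.
(d) [p x]: profile 1-3 — violates.
(e) [ts ʃ]: profile 2-3 — violates.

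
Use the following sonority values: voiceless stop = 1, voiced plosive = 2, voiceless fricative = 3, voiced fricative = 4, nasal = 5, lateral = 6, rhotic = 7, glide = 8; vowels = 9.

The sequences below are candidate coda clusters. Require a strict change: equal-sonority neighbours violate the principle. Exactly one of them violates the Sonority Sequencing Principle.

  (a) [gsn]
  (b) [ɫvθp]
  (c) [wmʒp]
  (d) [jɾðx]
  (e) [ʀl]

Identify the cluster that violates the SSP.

(a) [gsn]: profile 2-3-5 — violates.
(b) [ɫvθp]: profile 6-4-3-1 — obeys.
(c) [wmʒp]: profile 8-5-4-1 — obeys.
(d) [jɾðx]: profile 8-7-4-3 — obeys.
(e) [ʀl]: profile 7-6 — obeys.

a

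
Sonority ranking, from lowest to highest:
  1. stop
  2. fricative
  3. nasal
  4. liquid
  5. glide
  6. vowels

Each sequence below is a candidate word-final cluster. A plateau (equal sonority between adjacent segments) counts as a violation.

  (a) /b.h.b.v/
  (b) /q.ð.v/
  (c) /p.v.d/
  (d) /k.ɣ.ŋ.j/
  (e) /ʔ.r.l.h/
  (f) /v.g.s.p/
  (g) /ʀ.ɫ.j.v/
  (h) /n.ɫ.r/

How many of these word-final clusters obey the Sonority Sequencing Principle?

(a) /b.h.b.v/: profile 1-2-1-2 — violates.
(b) /q.ð.v/: profile 1-2-2 — violates.
(c) /p.v.d/: profile 1-2-1 — violates.
(d) /k.ɣ.ŋ.j/: profile 1-2-3-5 — violates.
(e) /ʔ.r.l.h/: profile 1-4-4-2 — violates.
(f) /v.g.s.p/: profile 2-1-2-1 — violates.
(g) /ʀ.ɫ.j.v/: profile 4-4-5-2 — violates.
(h) /n.ɫ.r/: profile 3-4-4 — violates.

0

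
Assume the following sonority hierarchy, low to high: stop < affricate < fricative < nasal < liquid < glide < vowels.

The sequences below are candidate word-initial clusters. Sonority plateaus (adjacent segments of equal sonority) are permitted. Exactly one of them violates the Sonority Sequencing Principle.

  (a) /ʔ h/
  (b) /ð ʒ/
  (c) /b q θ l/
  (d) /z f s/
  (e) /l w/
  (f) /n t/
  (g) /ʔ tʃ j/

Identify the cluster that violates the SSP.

(a) /ʔ h/: profile 1-3 — obeys.
(b) /ð ʒ/: profile 3-3 — obeys.
(c) /b q θ l/: profile 1-1-3-5 — obeys.
(d) /z f s/: profile 3-3-3 — obeys.
(e) /l w/: profile 5-6 — obeys.
(f) /n t/: profile 4-1 — violates.
(g) /ʔ tʃ j/: profile 1-2-6 — obeys.

f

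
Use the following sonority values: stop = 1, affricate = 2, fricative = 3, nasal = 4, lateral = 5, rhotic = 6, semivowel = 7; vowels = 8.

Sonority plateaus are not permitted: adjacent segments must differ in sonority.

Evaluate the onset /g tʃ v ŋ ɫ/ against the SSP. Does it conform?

/g/ is a stop (sonority 1).
/tʃ/ is an affricate (sonority 2).
/v/ is a fricative (sonority 3).
/ŋ/ is a nasal (sonority 4).
/ɫ/ is a lateral (sonority 5).
The profile 1-2-3-4-5 strictly rises, so the onset satisfies the SSP.

yes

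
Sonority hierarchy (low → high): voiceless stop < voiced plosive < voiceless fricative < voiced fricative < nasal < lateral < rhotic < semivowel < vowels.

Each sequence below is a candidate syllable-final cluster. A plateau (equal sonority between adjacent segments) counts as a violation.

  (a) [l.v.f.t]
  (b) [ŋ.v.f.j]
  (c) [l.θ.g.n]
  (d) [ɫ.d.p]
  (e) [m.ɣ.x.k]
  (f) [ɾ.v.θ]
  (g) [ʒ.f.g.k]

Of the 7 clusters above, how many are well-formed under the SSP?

(a) [l.v.f.t]: profile 6-4-3-1 — obeys.
(b) [ŋ.v.f.j]: profile 5-4-3-8 — violates.
(c) [l.θ.g.n]: profile 6-3-2-5 — violates.
(d) [ɫ.d.p]: profile 6-2-1 — obeys.
(e) [m.ɣ.x.k]: profile 5-4-3-1 — obeys.
(f) [ɾ.v.θ]: profile 7-4-3 — obeys.
(g) [ʒ.f.g.k]: profile 4-3-2-1 — obeys.

5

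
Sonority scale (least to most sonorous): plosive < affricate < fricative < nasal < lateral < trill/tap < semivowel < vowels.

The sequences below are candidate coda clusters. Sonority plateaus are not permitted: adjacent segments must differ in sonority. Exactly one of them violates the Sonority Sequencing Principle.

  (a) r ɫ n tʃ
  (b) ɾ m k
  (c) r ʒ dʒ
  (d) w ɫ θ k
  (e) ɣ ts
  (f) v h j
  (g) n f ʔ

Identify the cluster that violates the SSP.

f

(a) 6-5-4-2 → obeys
(b) 6-4-1 → obeys
(c) 6-3-2 → obeys
(d) 7-5-3-1 → obeys
(e) 3-2 → obeys
(f) 3-3-7 → violates
(g) 4-3-1 → obeys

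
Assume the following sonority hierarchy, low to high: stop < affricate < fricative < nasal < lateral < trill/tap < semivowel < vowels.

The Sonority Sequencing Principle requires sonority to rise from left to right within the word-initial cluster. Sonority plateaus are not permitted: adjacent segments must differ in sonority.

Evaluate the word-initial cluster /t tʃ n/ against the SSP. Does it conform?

/t/ is a stop (sonority 1).
/tʃ/ is an affricate (sonority 2).
/n/ is a nasal (sonority 4).
The profile 1-2-4 strictly rises, so the word-initial cluster satisfies the SSP.

yes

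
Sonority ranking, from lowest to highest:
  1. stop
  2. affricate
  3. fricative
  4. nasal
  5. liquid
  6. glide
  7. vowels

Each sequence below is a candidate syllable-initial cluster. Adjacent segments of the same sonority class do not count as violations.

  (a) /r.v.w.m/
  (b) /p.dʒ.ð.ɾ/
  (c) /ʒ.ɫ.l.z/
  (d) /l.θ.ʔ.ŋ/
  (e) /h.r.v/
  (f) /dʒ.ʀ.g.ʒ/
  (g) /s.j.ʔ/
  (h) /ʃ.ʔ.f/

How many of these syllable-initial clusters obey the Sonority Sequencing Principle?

(a) /r.v.w.m/: profile 5-3-6-4 — violates.
(b) /p.dʒ.ð.ɾ/: profile 1-2-3-5 — obeys.
(c) /ʒ.ɫ.l.z/: profile 3-5-5-3 — violates.
(d) /l.θ.ʔ.ŋ/: profile 5-3-1-4 — violates.
(e) /h.r.v/: profile 3-5-3 — violates.
(f) /dʒ.ʀ.g.ʒ/: profile 2-5-1-3 — violates.
(g) /s.j.ʔ/: profile 3-6-1 — violates.
(h) /ʃ.ʔ.f/: profile 3-1-3 — violates.

1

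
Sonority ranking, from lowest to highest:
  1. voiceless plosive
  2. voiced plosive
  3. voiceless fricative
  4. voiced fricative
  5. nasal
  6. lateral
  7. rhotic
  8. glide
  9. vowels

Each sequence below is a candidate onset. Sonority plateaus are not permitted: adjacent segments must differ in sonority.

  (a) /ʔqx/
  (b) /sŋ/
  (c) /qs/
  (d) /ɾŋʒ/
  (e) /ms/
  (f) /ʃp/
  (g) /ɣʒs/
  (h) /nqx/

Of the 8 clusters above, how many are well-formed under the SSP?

2

(a) /ʔqx/: profile 1-1-3 — violates.
(b) /sŋ/: profile 3-5 — obeys.
(c) /qs/: profile 1-3 — obeys.
(d) /ɾŋʒ/: profile 7-5-4 — violates.
(e) /ms/: profile 5-3 — violates.
(f) /ʃp/: profile 3-1 — violates.
(g) /ɣʒs/: profile 4-4-3 — violates.
(h) /nqx/: profile 5-1-3 — violates.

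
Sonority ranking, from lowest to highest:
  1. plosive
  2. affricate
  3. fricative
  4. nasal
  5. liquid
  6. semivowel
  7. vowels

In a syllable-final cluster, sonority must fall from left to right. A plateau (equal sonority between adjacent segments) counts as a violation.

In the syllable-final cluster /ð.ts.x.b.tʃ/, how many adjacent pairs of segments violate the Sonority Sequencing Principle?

2

/ð/: fricative = 3.
/ts/: affricate = 2.
/x/: fricative = 3.
/b/: plosive = 1.
/tʃ/: affricate = 2.
/ð/→/ts/: 3→2 (falls) — ok.
/ts/→/x/: 2→3 (does not fall) — violation.
/x/→/b/: 3→1 (falls) — ok.
/b/→/tʃ/: 1→2 (does not fall) — violation.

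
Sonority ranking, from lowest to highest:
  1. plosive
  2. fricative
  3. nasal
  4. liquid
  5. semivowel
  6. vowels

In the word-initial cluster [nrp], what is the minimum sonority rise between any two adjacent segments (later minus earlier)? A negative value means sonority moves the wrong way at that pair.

/n/: nasal = 3.
/r/: liquid = 4.
/p/: plosive = 1.
/n/→/r/: change +1.
/r/→/p/: change -3.
Minimum = -3.

-3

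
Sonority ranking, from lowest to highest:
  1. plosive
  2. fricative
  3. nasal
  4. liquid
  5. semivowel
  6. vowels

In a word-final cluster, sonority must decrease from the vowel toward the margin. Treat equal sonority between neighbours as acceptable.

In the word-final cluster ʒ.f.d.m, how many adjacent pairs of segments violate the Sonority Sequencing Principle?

/ʒ/ — fricative, sonority 2.
/f/ — fricative, sonority 2.
/d/ — plosive, sonority 1.
/m/ — nasal, sonority 3.
/ʒ/→/f/: 2→2 (plateau, allowed) — ok.
/f/→/d/: 2→1 (falls) — ok.
/d/→/m/: 1→3 (does not fall) — violation.

1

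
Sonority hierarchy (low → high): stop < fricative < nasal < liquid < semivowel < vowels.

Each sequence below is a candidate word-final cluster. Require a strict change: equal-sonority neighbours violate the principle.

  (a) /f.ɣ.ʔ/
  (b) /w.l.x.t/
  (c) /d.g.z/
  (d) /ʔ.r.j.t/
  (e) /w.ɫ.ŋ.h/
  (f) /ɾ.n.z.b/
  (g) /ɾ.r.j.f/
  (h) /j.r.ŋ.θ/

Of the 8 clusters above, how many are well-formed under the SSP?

(a) 2-2-1 → violates
(b) 5-4-2-1 → obeys
(c) 1-1-2 → violates
(d) 1-4-5-1 → violates
(e) 5-4-3-2 → obeys
(f) 4-3-2-1 → obeys
(g) 4-4-5-2 → violates
(h) 5-4-3-2 → obeys

4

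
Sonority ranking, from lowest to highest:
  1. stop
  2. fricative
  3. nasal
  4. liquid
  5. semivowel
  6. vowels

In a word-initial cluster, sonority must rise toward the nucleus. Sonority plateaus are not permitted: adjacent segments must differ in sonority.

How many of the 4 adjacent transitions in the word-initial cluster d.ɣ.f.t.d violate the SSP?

/d/: stop = 1.
/ɣ/: fricative = 2.
/f/: fricative = 2.
/t/: stop = 1.
/d/: stop = 1.
/d/→/ɣ/: 1→2 (rises) — ok.
/ɣ/→/f/: 2→2 (plateau) — violation.
/f/→/t/: 2→1 (does not rise) — violation.
/t/→/d/: 1→1 (plateau) — violation.

3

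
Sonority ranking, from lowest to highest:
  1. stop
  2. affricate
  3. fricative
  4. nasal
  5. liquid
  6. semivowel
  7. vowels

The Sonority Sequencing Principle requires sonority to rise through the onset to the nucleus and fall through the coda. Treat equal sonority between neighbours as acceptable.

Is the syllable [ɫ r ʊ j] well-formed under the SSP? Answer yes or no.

Onset: /ɫ/ is a liquid (sonority 5), /r/ is a liquid (sonority 5); then the nucleus /ʊ/ (sonority 7).
Onset profile 5-5-7 — rises to the nucleus.
Coda: /j/ is a semivowel (sonority 6).
Coda profile 7-6 — falls from the nucleus.

yes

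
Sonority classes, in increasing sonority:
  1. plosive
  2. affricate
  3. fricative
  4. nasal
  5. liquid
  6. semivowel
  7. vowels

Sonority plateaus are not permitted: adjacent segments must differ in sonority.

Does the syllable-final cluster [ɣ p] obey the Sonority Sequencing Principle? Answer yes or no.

/ɣ/ — fricative, sonority 3.
/p/ — plosive, sonority 1.
The profile 3-1 strictly falls, so the syllable-final cluster satisfies the SSP.

yes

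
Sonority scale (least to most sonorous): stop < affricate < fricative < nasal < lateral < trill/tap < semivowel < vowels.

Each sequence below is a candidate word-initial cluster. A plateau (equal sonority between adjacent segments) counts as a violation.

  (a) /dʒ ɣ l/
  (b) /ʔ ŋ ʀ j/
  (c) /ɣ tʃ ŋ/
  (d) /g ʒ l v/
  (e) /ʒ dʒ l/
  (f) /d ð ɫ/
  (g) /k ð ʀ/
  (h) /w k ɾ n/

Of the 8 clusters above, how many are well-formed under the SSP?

4

(a) /dʒ ɣ l/: profile 2-3-5 — obeys.
(b) /ʔ ŋ ʀ j/: profile 1-4-6-7 — obeys.
(c) /ɣ tʃ ŋ/: profile 3-2-4 — violates.
(d) /g ʒ l v/: profile 1-3-5-3 — violates.
(e) /ʒ dʒ l/: profile 3-2-5 — violates.
(f) /d ð ɫ/: profile 1-3-5 — obeys.
(g) /k ð ʀ/: profile 1-3-6 — obeys.
(h) /w k ɾ n/: profile 7-1-6-4 — violates.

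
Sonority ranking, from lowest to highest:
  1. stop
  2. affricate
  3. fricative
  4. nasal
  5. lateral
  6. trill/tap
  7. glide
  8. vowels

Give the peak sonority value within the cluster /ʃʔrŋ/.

6

/ʃ/: fricative = 3.
/ʔ/: stop = 1.
/r/: trill/tap = 6.
/ŋ/: nasal = 4.
The maximum is 6.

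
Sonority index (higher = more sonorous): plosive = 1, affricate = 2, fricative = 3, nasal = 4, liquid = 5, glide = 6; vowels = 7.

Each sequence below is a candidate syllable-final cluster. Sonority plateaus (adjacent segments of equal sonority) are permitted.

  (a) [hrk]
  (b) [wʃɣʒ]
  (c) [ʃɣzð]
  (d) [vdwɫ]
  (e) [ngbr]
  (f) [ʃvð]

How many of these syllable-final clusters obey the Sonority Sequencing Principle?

(a) [hrk]: profile 3-5-1 — violates.
(b) [wʃɣʒ]: profile 6-3-3-3 — obeys.
(c) [ʃɣzð]: profile 3-3-3-3 — obeys.
(d) [vdwɫ]: profile 3-1-6-5 — violates.
(e) [ngbr]: profile 4-1-1-5 — violates.
(f) [ʃvð]: profile 3-3-3 — obeys.

3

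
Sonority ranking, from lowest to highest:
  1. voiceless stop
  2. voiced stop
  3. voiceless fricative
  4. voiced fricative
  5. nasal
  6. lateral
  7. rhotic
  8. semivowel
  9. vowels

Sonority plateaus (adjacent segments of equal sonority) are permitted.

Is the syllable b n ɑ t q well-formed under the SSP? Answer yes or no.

yes

Onset: /b/ is a voiced stop (sonority 2), /n/ is a nasal (sonority 5); then the nucleus /ɑ/ (sonority 9).
Onset profile 2-5-9 — rises to the nucleus.
Coda: /t/ is a voiceless stop (sonority 1), /q/ is a voiceless stop (sonority 1).
Coda profile 9-1-1 — falls from the nucleus.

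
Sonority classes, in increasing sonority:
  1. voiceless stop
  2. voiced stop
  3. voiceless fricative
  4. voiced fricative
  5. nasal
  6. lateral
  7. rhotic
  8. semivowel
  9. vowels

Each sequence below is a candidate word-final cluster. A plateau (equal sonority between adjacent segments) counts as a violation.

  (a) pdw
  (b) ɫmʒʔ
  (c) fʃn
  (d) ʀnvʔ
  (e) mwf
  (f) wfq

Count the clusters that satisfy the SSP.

3

(a) sonority 1-2-8: ill-formed.
(b) sonority 6-5-4-1: well-formed.
(c) sonority 3-3-5: ill-formed.
(d) sonority 7-5-4-1: well-formed.
(e) sonority 5-8-3: ill-formed.
(f) sonority 8-3-1: well-formed.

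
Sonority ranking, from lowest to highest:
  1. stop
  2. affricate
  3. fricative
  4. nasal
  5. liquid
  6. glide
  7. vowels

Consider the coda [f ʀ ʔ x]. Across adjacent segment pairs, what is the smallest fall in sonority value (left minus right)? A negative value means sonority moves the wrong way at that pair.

-2

/f/: fricative = 3.
/ʀ/: liquid = 5.
/ʔ/: stop = 1.
/x/: fricative = 3.
/f/→/ʀ/: change -2.
/ʀ/→/ʔ/: change +4.
/ʔ/→/x/: change -2.
Minimum = -2.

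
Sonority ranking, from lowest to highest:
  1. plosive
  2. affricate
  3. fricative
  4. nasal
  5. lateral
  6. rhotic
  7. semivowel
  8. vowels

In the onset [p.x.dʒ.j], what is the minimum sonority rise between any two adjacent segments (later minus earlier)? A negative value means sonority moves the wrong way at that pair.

/p/ is a plosive (sonority 1).
/x/ is a fricative (sonority 3).
/dʒ/ is an affricate (sonority 2).
/j/ is a semivowel (sonority 7).
/p/→/x/: change +2.
/x/→/dʒ/: change -1.
/dʒ/→/j/: change +5.
Minimum = -1.

-1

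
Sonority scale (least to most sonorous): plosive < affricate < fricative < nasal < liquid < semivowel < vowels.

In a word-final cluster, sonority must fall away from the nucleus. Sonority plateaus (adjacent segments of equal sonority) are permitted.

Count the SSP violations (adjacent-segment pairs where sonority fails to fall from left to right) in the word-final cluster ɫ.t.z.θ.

/ɫ/: liquid = 5.
/t/: plosive = 1.
/z/: fricative = 3.
/θ/: fricative = 3.
/ɫ/→/t/: 5→1 (falls) — ok.
/t/→/z/: 1→3 (does not fall) — violation.
/z/→/θ/: 3→3 (plateau, allowed) — ok.

1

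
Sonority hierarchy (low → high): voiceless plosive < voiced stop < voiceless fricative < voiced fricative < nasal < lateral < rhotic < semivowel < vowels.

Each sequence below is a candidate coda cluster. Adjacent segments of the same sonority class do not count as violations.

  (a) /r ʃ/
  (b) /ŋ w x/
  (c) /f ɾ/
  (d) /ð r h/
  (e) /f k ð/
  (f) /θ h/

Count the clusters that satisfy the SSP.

2

(a) /r ʃ/: profile 7-3 — obeys.
(b) /ŋ w x/: profile 5-8-3 — violates.
(c) /f ɾ/: profile 3-7 — violates.
(d) /ð r h/: profile 4-7-3 — violates.
(e) /f k ð/: profile 3-1-4 — violates.
(f) /θ h/: profile 3-3 — obeys.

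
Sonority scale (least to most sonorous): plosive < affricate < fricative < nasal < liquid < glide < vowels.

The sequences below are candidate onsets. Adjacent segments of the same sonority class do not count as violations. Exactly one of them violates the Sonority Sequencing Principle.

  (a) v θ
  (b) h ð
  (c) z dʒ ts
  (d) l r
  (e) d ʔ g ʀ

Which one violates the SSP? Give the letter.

(a) sonority 3-3: well-formed.
(b) sonority 3-3: well-formed.
(c) sonority 3-2-2: ill-formed.
(d) sonority 5-5: well-formed.
(e) sonority 1-1-1-5: well-formed.

c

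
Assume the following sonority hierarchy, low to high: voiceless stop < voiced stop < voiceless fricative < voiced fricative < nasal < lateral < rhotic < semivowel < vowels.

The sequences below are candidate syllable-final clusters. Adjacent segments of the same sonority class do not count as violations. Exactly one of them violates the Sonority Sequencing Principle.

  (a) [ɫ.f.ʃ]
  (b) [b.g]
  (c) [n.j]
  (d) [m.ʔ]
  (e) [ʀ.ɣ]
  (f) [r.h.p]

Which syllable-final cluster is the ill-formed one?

c

(a) 6-3-3 → obeys
(b) 2-2 → obeys
(c) 5-8 → violates
(d) 5-1 → obeys
(e) 7-4 → obeys
(f) 7-3-1 → obeys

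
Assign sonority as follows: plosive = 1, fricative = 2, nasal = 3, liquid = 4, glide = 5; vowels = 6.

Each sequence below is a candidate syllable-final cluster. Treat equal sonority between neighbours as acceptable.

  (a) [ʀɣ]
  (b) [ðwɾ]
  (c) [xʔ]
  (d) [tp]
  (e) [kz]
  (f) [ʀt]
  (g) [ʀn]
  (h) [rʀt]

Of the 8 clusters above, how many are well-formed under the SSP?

6

(a) sonority 4-2: well-formed.
(b) sonority 2-5-4: ill-formed.
(c) sonority 2-1: well-formed.
(d) sonority 1-1: well-formed.
(e) sonority 1-2: ill-formed.
(f) sonority 4-1: well-formed.
(g) sonority 4-3: well-formed.
(h) sonority 4-4-1: well-formed.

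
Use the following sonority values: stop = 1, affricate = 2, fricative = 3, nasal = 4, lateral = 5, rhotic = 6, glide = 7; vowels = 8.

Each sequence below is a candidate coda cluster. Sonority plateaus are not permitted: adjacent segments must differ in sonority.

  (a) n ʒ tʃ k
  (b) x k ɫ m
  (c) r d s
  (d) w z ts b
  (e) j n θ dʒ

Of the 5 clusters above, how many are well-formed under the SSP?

3

(a) sonority 4-3-2-1: well-formed.
(b) sonority 3-1-5-4: ill-formed.
(c) sonority 6-1-3: ill-formed.
(d) sonority 7-3-2-1: well-formed.
(e) sonority 7-4-3-2: well-formed.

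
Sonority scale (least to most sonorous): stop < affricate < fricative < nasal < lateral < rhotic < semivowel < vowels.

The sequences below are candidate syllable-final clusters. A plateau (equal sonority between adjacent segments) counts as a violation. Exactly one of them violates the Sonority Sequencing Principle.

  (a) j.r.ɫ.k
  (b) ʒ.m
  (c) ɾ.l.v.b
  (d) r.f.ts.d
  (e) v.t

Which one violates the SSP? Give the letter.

b

(a) j.r.ɫ.k: profile 7-6-5-1 — obeys.
(b) ʒ.m: profile 3-4 — violates.
(c) ɾ.l.v.b: profile 6-5-3-1 — obeys.
(d) r.f.ts.d: profile 6-3-2-1 — obeys.
(e) v.t: profile 3-1 — obeys.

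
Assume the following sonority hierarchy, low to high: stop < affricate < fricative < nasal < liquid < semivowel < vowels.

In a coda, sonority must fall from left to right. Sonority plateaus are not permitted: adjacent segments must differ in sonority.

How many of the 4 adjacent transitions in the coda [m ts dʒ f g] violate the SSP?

/m/ — nasal, sonority 4.
/ts/ — affricate, sonority 2.
/dʒ/ — affricate, sonority 2.
/f/ — fricative, sonority 3.
/g/ — stop, sonority 1.
/m/→/ts/: 4→2 (falls) — ok.
/ts/→/dʒ/: 2→2 (plateau) — violation.
/dʒ/→/f/: 2→3 (does not fall) — violation.
/f/→/g/: 3→1 (falls) — ok.

2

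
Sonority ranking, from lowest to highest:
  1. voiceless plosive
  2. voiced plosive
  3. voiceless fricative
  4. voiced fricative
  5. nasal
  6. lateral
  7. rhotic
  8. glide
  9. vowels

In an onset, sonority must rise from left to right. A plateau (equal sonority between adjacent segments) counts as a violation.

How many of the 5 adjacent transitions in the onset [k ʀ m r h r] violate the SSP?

2

/k/ — voiceless plosive, sonority 1.
/ʀ/ — rhotic, sonority 7.
/m/ — nasal, sonority 5.
/r/ — rhotic, sonority 7.
/h/ — voiceless fricative, sonority 3.
/r/ — rhotic, sonority 7.
/k/→/ʀ/: 1→7 (rises) — ok.
/ʀ/→/m/: 7→5 (does not rise) — violation.
/m/→/r/: 5→7 (rises) — ok.
/r/→/h/: 7→3 (does not rise) — violation.
/h/→/r/: 3→7 (rises) — ok.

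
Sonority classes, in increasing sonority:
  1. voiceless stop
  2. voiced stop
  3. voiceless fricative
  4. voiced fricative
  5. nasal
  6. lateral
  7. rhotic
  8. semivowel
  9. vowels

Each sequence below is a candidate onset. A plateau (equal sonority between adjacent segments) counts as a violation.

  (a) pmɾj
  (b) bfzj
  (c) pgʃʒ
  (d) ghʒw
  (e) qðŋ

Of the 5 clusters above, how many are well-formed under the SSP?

(a) pmɾj: profile 1-5-7-8 — obeys.
(b) bfzj: profile 2-3-4-8 — obeys.
(c) pgʃʒ: profile 1-2-3-4 — obeys.
(d) ghʒw: profile 2-3-4-8 — obeys.
(e) qðŋ: profile 1-4-5 — obeys.

5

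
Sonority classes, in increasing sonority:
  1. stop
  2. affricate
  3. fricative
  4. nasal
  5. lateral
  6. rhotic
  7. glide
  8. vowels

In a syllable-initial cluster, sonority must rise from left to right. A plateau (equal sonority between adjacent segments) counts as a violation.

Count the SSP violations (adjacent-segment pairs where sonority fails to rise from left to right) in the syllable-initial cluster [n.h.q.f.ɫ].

2

/n/ is a nasal (sonority 4).
/h/ is a fricative (sonority 3).
/q/ is a stop (sonority 1).
/f/ is a fricative (sonority 3).
/ɫ/ is a lateral (sonority 5).
/n/→/h/: 4→3 (does not rise) — violation.
/h/→/q/: 3→1 (does not rise) — violation.
/q/→/f/: 1→3 (rises) — ok.
/f/→/ɫ/: 3→5 (rises) — ok.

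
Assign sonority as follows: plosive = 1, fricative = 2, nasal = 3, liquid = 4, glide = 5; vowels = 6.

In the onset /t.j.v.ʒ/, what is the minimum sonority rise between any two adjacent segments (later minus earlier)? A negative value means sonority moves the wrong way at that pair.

/t/ is a plosive (sonority 1).
/j/ is a glide (sonority 5).
/v/ is a fricative (sonority 2).
/ʒ/ is a fricative (sonority 2).
/t/→/j/: change +4.
/j/→/v/: change -3.
/v/→/ʒ/: change +0.
Minimum = -3.

-3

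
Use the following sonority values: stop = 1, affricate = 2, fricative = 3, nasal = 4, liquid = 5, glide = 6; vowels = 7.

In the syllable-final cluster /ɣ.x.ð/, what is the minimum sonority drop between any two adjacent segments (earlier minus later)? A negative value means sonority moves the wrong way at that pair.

0

/ɣ/ is a fricative (sonority 3).
/x/ is a fricative (sonority 3).
/ð/ is a fricative (sonority 3).
/ɣ/→/x/: change +0.
/x/→/ð/: change +0.
Minimum = 0.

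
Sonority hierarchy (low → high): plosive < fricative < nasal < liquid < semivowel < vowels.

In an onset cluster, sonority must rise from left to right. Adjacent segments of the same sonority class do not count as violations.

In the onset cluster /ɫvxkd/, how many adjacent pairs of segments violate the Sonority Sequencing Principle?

2

/ɫ/ — liquid, sonority 4.
/v/ — fricative, sonority 2.
/x/ — fricative, sonority 2.
/k/ — plosive, sonority 1.
/d/ — plosive, sonority 1.
/ɫ/→/v/: 4→2 (does not rise) — violation.
/v/→/x/: 2→2 (plateau, allowed) — ok.
/x/→/k/: 2→1 (does not rise) — violation.
/k/→/d/: 1→1 (plateau, allowed) — ok.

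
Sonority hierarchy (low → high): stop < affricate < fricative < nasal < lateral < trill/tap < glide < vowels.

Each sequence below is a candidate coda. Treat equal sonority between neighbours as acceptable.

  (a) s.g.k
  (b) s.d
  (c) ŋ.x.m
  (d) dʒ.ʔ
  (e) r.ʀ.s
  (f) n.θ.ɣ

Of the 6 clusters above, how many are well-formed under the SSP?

5

(a) 3-1-1 → obeys
(b) 3-1 → obeys
(c) 4-3-4 → violates
(d) 2-1 → obeys
(e) 6-6-3 → obeys
(f) 4-3-3 → obeys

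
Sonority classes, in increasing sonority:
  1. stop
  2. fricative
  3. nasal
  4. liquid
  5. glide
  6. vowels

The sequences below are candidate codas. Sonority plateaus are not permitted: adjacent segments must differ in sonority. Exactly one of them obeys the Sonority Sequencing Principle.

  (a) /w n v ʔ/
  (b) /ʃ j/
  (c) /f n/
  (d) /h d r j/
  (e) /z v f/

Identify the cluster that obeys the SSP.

(a) 5-3-2-1 → obeys
(b) 2-5 → violates
(c) 2-3 → violates
(d) 2-1-4-5 → violates
(e) 2-2-2 → violates

a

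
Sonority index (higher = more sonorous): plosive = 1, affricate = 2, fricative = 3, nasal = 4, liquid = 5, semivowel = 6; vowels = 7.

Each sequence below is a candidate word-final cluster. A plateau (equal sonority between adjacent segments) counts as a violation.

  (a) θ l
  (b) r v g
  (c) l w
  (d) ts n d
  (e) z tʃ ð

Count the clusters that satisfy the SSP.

(a) θ l: profile 3-5 — violates.
(b) r v g: profile 5-3-1 — obeys.
(c) l w: profile 5-6 — violates.
(d) ts n d: profile 2-4-1 — violates.
(e) z tʃ ð: profile 3-2-3 — violates.

1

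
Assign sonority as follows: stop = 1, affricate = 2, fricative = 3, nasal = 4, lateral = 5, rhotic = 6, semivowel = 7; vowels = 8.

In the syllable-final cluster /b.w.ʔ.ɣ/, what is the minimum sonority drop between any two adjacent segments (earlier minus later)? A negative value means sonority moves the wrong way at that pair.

-6

/b/: stop = 1.
/w/: semivowel = 7.
/ʔ/: stop = 1.
/ɣ/: fricative = 3.
/b/→/w/: change -6.
/w/→/ʔ/: change +6.
/ʔ/→/ɣ/: change -2.
Minimum = -6.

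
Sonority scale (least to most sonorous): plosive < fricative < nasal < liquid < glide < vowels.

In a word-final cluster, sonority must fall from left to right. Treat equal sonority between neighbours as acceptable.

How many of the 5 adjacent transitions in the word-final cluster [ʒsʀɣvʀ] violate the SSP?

/ʒ/: fricative = 2.
/s/: fricative = 2.
/ʀ/: liquid = 4.
/ɣ/: fricative = 2.
/v/: fricative = 2.
/ʀ/: liquid = 4.
/ʒ/→/s/: 2→2 (plateau, allowed) — ok.
/s/→/ʀ/: 2→4 (does not fall) — violation.
/ʀ/→/ɣ/: 4→2 (falls) — ok.
/ɣ/→/v/: 2→2 (plateau, allowed) — ok.
/v/→/ʀ/: 2→4 (does not fall) — violation.

2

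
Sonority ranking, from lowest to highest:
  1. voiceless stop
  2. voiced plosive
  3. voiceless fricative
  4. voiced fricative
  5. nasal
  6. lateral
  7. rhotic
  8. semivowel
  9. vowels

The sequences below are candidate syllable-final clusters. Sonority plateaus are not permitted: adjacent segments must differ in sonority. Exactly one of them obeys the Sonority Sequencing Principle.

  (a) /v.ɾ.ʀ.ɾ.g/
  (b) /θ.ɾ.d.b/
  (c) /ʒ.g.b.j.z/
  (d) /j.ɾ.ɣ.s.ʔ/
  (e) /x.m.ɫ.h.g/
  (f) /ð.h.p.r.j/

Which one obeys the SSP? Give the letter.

d

(a) /v.ɾ.ʀ.ɾ.g/: profile 4-7-7-7-2 — violates.
(b) /θ.ɾ.d.b/: profile 3-7-2-2 — violates.
(c) /ʒ.g.b.j.z/: profile 4-2-2-8-4 — violates.
(d) /j.ɾ.ɣ.s.ʔ/: profile 8-7-4-3-1 — obeys.
(e) /x.m.ɫ.h.g/: profile 3-5-6-3-2 — violates.
(f) /ð.h.p.r.j/: profile 4-3-1-7-8 — violates.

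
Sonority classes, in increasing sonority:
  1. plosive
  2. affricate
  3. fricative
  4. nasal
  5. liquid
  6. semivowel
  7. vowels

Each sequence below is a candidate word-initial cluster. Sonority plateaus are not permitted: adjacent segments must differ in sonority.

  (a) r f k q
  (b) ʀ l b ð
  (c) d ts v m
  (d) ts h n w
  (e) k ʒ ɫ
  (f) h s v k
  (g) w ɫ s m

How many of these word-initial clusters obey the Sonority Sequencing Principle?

3

(a) sonority 5-3-1-1: ill-formed.
(b) sonority 5-5-1-3: ill-formed.
(c) sonority 1-2-3-4: well-formed.
(d) sonority 2-3-4-6: well-formed.
(e) sonority 1-3-5: well-formed.
(f) sonority 3-3-3-1: ill-formed.
(g) sonority 6-5-3-4: ill-formed.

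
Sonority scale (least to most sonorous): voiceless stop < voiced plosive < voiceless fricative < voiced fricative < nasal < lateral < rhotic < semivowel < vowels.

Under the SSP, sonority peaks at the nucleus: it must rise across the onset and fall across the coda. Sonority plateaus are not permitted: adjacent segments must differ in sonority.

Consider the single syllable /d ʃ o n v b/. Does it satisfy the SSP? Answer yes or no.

yes

Onset: /d/ is a voiced plosive (sonority 2), /ʃ/ is a voiceless fricative (sonority 3); then the nucleus /o/ (sonority 9).
Onset profile 2-3-9 — rises to the nucleus.
Coda: /n/ is a nasal (sonority 5), /v/ is a voiced fricative (sonority 4), /b/ is a voiced plosive (sonority 2).
Coda profile 9-5-4-2 — falls from the nucleus.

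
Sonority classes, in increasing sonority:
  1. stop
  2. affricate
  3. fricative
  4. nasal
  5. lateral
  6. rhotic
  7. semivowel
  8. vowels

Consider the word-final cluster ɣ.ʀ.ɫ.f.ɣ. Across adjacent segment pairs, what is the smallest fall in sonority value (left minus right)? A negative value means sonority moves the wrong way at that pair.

/ɣ/: fricative = 3.
/ʀ/: rhotic = 6.
/ɫ/: lateral = 5.
/f/: fricative = 3.
/ɣ/: fricative = 3.
/ɣ/→/ʀ/: change -3.
/ʀ/→/ɫ/: change +1.
/ɫ/→/f/: change +2.
/f/→/ɣ/: change +0.
Minimum = -3.

-3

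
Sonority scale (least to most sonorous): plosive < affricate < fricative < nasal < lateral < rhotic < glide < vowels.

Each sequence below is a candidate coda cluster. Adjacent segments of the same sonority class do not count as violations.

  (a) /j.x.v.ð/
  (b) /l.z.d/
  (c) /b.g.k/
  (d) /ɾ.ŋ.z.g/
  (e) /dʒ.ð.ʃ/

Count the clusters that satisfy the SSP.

4

(a) 7-3-3-3 → obeys
(b) 5-3-1 → obeys
(c) 1-1-1 → obeys
(d) 6-4-3-1 → obeys
(e) 2-3-3 → violates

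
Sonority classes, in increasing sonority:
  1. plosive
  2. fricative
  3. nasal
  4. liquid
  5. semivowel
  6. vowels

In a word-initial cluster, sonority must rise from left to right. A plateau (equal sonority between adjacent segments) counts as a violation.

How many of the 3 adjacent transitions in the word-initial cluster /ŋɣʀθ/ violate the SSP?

2

/ŋ/: nasal = 3.
/ɣ/: fricative = 2.
/ʀ/: liquid = 4.
/θ/: fricative = 2.
/ŋ/→/ɣ/: 3→2 (does not rise) — violation.
/ɣ/→/ʀ/: 2→4 (rises) — ok.
/ʀ/→/θ/: 4→2 (does not rise) — violation.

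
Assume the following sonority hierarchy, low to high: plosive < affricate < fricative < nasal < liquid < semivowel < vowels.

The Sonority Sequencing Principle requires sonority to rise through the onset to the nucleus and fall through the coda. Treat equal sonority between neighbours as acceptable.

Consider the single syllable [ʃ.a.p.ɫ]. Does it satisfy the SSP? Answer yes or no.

no

Onset: /ʃ/ is a fricative (sonority 3); then the nucleus /a/ (sonority 7).
Onset profile 3-7 — rises to the nucleus.
Coda: /p/ is a plosive (sonority 1), /ɫ/ is a liquid (sonority 5).
Coda profile 7-1-5 — does not fall throughout.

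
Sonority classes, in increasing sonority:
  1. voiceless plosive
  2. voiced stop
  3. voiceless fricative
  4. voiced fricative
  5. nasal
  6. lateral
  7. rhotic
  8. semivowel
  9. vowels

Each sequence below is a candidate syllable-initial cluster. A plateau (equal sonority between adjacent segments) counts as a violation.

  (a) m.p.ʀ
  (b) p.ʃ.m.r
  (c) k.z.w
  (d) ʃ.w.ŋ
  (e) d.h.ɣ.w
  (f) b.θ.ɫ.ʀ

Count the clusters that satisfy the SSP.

4

(a) 5-1-7 → violates
(b) 1-3-5-7 → obeys
(c) 1-4-8 → obeys
(d) 3-8-5 → violates
(e) 2-3-4-8 → obeys
(f) 2-3-6-7 → obeys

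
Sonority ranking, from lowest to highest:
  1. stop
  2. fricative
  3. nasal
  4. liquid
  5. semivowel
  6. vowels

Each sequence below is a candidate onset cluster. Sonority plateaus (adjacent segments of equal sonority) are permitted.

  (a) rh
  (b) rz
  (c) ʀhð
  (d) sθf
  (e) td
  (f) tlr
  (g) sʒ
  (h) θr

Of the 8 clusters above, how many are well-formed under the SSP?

(a) rh: profile 4-2 — violates.
(b) rz: profile 4-2 — violates.
(c) ʀhð: profile 4-2-2 — violates.
(d) sθf: profile 2-2-2 — obeys.
(e) td: profile 1-1 — obeys.
(f) tlr: profile 1-4-4 — obeys.
(g) sʒ: profile 2-2 — obeys.
(h) θr: profile 2-4 — obeys.

5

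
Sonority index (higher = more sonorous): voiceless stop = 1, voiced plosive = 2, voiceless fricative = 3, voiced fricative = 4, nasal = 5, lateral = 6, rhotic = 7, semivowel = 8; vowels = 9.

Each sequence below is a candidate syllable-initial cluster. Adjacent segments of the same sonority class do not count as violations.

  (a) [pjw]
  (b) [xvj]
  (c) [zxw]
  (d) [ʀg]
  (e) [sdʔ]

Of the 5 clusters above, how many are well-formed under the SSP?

2

(a) 1-8-8 → obeys
(b) 3-4-8 → obeys
(c) 4-3-8 → violates
(d) 7-2 → violates
(e) 3-2-1 → violates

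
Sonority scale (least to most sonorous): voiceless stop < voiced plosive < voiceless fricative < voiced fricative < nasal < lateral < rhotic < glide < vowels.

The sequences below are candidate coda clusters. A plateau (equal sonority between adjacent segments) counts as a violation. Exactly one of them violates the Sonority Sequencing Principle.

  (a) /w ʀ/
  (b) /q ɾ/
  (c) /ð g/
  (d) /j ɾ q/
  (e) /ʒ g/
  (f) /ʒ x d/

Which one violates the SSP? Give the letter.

b

(a) 8-7 → obeys
(b) 1-7 → violates
(c) 4-2 → obeys
(d) 8-7-1 → obeys
(e) 4-2 → obeys
(f) 4-3-2 → obeys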